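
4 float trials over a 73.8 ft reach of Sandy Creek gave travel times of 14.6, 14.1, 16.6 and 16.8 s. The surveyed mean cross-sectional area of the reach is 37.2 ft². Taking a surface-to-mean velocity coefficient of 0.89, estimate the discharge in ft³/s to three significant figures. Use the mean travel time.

157 ft³/s

t̄ = (14.6 + 14.1 + 16.6 + 16.8) / 4 = 15.525 s
v_surface = L / t̄ = 73.8 / 15.525 = 4.754 ft/s
v_mean = 0.89 × 4.754 = 4.231 ft/s
Q = A × v_mean = 37.2 × 4.231 = 157.4 ft³/s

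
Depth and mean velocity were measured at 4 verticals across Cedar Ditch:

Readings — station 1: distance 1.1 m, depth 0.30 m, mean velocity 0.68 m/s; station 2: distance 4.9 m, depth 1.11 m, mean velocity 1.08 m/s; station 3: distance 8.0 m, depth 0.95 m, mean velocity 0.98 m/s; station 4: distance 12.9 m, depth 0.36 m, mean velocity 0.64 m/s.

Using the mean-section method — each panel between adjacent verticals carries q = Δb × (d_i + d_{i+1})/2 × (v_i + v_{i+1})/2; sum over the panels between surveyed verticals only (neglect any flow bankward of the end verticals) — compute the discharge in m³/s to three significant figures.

Panel 1-2: Δb = 3.8 m, d̄ = (0.30+1.11)/2 = 0.705, v̄ = (0.68+1.08)/2 = 0.88 → q = 3.8×0.705×0.88 = 2.358 m³/s
Panel 2-3: Δb = 3.1 m, d̄ = (1.11+0.95)/2 = 1.03, v̄ = (1.08+0.98)/2 = 1.03 → q = 3.1×1.03×1.03 = 3.289 m³/s
Panel 3-4: Δb = 4.9 m, d̄ = (0.95+0.36)/2 = 0.655, v̄ = (0.98+0.64)/2 = 0.81 → q = 4.9×0.655×0.81 = 2.600 m³/s
Q = Σ q = 8.246 m³/s

8.25 m³/s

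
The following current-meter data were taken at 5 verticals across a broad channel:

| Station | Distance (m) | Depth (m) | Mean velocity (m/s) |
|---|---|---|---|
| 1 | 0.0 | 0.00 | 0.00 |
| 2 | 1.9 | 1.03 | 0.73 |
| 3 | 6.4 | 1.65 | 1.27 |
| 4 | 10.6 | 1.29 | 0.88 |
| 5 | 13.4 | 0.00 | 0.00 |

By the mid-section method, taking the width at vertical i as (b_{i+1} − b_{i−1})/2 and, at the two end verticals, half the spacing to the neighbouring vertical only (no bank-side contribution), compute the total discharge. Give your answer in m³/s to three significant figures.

w_2 = (6.4 − 0.0)/2 = 3.2 m; q_2 = 0.73 × 1.03 × 3.2 = 2.406 m³/s
w_3 = (10.6 − 1.9)/2 = 4.35 m; q_3 = 1.27 × 1.65 × 4.35 = 9.115 m³/s
w_4 = (13.4 − 6.4)/2 = 3.5 m; q_4 = 0.88 × 1.29 × 3.5 = 3.973 m³/s
Stations 1, 5 contribute zero (depth or velocity is 0).
Q = Σ qᵢ = 15.49 m³/s

15.5 m³/s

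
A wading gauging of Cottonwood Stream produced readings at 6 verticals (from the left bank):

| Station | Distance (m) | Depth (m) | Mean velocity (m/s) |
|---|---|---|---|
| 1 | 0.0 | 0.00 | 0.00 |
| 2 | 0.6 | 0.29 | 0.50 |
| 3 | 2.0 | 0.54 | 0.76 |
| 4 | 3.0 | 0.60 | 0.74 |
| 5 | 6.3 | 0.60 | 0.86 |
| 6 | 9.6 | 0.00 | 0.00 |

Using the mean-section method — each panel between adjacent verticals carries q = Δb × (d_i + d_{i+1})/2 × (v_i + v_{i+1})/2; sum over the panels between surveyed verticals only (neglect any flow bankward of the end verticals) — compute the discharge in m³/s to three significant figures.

Panel 1-2: Δb = 0.6 m, d̄ = (0.00+0.29)/2 = 0.145, v̄ = (0.00+0.50)/2 = 0.25 → q = 0.6×0.145×0.25 = 0.02175 m³/s
Panel 2-3: Δb = 1.4 m, d̄ = (0.29+0.54)/2 = 0.415, v̄ = (0.50+0.76)/2 = 0.63 → q = 1.4×0.415×0.63 = 0.3660 m³/s
Panel 3-4: Δb = 1 m, d̄ = (0.54+0.60)/2 = 0.57, v̄ = (0.76+0.74)/2 = 0.75 → q = 1×0.57×0.75 = 0.4275 m³/s
Panel 4-5: Δb = 3.3 m, d̄ = (0.60+0.60)/2 = 0.6, v̄ = (0.74+0.86)/2 = 0.8 → q = 3.3×0.6×0.8 = 1.584 m³/s
Panel 5-6: Δb = 3.3 m, d̄ = (0.60+0.00)/2 = 0.3, v̄ = (0.86+0.00)/2 = 0.43 → q = 3.3×0.3×0.43 = 0.4257 m³/s
Q = Σ q = 2.825 m³/s

2.82 m³/s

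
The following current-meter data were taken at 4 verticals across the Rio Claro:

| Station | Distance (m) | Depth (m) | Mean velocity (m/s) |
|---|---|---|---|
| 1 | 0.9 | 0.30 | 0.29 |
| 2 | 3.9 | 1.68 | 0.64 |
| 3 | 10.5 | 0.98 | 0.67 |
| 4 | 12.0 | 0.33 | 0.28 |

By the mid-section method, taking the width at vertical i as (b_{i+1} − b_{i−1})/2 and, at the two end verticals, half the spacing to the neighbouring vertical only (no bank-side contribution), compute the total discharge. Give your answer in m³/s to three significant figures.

w_1 = (3.9 − 0.9)/2 = 1.5 m; q_1 = 0.29 × 0.30 × 1.5 = 0.1305 m³/s
w_2 = (10.5 − 0.9)/2 = 4.8 m; q_2 = 0.64 × 1.68 × 4.8 = 5.161 m³/s
w_3 = (12.0 − 3.9)/2 = 4.05 m; q_3 = 0.67 × 0.98 × 4.05 = 2.659 m³/s
w_4 = (12.0 − 10.5)/2 = 0.75 m; q_4 = 0.28 × 0.33 × 0.75 = 0.06930 m³/s
Q = Σ qᵢ = 8.020 m³/s

8.02 m³/s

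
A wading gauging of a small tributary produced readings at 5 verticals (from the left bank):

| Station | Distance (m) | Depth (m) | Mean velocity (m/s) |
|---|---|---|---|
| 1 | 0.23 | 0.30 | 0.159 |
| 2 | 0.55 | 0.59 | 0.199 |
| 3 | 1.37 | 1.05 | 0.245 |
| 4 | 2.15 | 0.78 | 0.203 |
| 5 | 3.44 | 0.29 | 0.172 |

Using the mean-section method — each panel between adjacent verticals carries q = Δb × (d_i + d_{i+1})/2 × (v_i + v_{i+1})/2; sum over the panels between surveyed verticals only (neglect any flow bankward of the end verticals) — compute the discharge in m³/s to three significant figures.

0.464 m³/s

Panel 1-2: Δb = 0.32 m, d̄ = (0.30+0.59)/2 = 0.445, v̄ = (0.159+0.199)/2 = 0.179 → q = 0.32×0.445×0.179 = 0.02549 m³/s
Panel 2-3: Δb = 0.82 m, d̄ = (0.59+1.05)/2 = 0.82, v̄ = (0.199+0.245)/2 = 0.222 → q = 0.82×0.82×0.222 = 0.1493 m³/s
Panel 3-4: Δb = 0.78 m, d̄ = (1.05+0.78)/2 = 0.915, v̄ = (0.245+0.203)/2 = 0.224 → q = 0.78×0.915×0.224 = 0.1599 m³/s
Panel 4-5: Δb = 1.29 m, d̄ = (0.78+0.29)/2 = 0.535, v̄ = (0.203+0.172)/2 = 0.1875 → q = 1.29×0.535×0.1875 = 0.1294 m³/s
Q = Σ q = 0.4640 m³/s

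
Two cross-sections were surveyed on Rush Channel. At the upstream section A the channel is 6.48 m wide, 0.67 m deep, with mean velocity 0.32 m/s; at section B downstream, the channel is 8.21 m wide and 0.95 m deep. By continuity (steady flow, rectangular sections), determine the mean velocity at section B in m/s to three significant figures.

0.178 m/s

Q = A₁V₁ = (6.48×0.67) × 0.32 = 1.389 m³/s
A₂ = 8.21 × 0.95 = 7.800 m²
V₂ = Q/A₂ = 1.389/7.800 = 0.1781 m/s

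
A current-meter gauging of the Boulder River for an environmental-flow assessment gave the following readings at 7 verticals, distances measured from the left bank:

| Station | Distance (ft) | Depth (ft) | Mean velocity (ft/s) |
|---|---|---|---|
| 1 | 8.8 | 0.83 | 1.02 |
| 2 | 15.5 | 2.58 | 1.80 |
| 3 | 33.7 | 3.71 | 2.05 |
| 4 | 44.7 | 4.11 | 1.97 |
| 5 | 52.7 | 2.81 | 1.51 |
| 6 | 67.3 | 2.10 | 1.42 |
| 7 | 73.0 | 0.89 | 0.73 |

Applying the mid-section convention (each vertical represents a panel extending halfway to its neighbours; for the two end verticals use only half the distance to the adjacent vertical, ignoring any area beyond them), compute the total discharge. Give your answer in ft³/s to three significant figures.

329 ft³/s

w_1 = (15.5 − 8.8)/2 = 3.35 ft; q_1 = 1.02 × 0.83 × 3.35 = 2.836 ft³/s
w_2 = (33.7 − 8.8)/2 = 12.45 ft; q_2 = 1.80 × 2.58 × 12.45 = 57.82 ft³/s
w_3 = (44.7 − 15.5)/2 = 14.6 ft; q_3 = 2.05 × 3.71 × 14.6 = 111.0 ft³/s
w_4 = (52.7 − 33.7)/2 = 9.5 ft; q_4 = 1.97 × 4.11 × 9.5 = 76.92 ft³/s
w_5 = (67.3 − 44.7)/2 = 11.3 ft; q_5 = 1.51 × 2.81 × 11.3 = 47.95 ft³/s
w_6 = (73.0 − 52.7)/2 = 10.15 ft; q_6 = 1.42 × 2.10 × 10.15 = 30.27 ft³/s
w_7 = (73.0 − 67.3)/2 = 2.85 ft; q_7 = 0.73 × 0.89 × 2.85 = 1.852 ft³/s
Q = Σ qᵢ = 328.7 ft³/s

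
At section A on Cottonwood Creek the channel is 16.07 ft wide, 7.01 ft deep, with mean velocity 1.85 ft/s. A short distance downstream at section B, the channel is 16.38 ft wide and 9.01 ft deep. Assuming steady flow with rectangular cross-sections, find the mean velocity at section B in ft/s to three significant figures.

1.41 ft/s

Q = A₁V₁ = (16.07×7.01) × 1.85 = 208.4 ft³/s
A₂ = 16.38 × 9.01 = 147.6 ft²
V₂ = Q/A₂ = 208.4/147.6 = 1.412 ft/s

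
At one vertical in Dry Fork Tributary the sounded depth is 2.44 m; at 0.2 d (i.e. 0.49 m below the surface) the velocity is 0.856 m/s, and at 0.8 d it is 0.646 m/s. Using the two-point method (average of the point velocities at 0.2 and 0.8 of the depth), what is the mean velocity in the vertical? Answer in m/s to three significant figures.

v̄ = (0.856 + 0.646) / 2 = 0.7510 m/s

0.751 m/s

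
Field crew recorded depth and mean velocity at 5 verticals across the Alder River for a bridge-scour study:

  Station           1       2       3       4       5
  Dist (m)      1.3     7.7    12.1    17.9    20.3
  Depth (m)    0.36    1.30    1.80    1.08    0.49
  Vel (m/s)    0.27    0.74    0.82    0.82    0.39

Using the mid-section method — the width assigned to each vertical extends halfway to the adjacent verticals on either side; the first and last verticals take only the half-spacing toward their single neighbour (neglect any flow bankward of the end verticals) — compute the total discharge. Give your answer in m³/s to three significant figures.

16.9 m³/s

w_1 = (7.7 − 1.3)/2 = 3.2 m; q_1 = 0.27 × 0.36 × 3.2 = 0.3110 m³/s
w_2 = (12.1 − 1.3)/2 = 5.4 m; q_2 = 0.74 × 1.30 × 5.4 = 5.195 m³/s
w_3 = (17.9 − 7.7)/2 = 5.1 m; q_3 = 0.82 × 1.80 × 5.1 = 7.528 m³/s
w_4 = (20.3 − 12.1)/2 = 4.1 m; q_4 = 0.82 × 1.08 × 4.1 = 3.631 m³/s
w_5 = (20.3 − 17.9)/2 = 1.2 m; q_5 = 0.39 × 0.49 × 1.2 = 0.2293 m³/s
Q = Σ qᵢ = 16.89 m³/s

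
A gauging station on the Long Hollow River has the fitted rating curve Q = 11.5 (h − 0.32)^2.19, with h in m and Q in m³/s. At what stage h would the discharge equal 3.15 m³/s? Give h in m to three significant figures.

0.874 m

h − h₀ = (Q/C)^(1/b) = (3.15/11.5)^(1/2.19) = 0.5536 m
h = 0.32 + 0.5536 = 0.8736 m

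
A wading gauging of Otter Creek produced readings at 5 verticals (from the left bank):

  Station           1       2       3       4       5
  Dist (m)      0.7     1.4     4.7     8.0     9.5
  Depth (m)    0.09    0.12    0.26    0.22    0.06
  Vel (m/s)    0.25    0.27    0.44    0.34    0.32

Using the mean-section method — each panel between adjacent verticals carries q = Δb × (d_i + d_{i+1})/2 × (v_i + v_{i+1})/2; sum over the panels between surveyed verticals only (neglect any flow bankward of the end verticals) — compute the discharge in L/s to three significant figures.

Panel 1-2: Δb = 0.7 m, d̄ = (0.09+0.12)/2 = 0.105, v̄ = (0.25+0.27)/2 = 0.26 → q = 0.7×0.105×0.26 = 0.01911 m³/s
Panel 2-3: Δb = 3.3 m, d̄ = (0.12+0.26)/2 = 0.19, v̄ = (0.27+0.44)/2 = 0.355 → q = 3.3×0.19×0.355 = 0.2226 m³/s
Panel 3-4: Δb = 3.3 m, d̄ = (0.26+0.22)/2 = 0.24, v̄ = (0.44+0.34)/2 = 0.39 → q = 3.3×0.24×0.39 = 0.3089 m³/s
Panel 4-5: Δb = 1.5 m, d̄ = (0.22+0.06)/2 = 0.14, v̄ = (0.34+0.32)/2 = 0.33 → q = 1.5×0.14×0.33 = 0.06930 m³/s
Q = Σ q = 0.6199 m³/s
= 0.6199 × 1000 = 619.9 L/s

620 L/s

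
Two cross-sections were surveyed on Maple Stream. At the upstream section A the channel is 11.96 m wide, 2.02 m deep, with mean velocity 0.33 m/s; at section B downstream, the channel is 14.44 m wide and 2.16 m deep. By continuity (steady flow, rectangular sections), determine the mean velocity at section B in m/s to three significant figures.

Q = A₁V₁ = (11.96×2.02) × 0.33 = 7.973 m³/s
A₂ = 14.44 × 2.16 = 31.19 m²
V₂ = Q/A₂ = 7.973/31.19 = 0.2556 m/s

0.256 m/s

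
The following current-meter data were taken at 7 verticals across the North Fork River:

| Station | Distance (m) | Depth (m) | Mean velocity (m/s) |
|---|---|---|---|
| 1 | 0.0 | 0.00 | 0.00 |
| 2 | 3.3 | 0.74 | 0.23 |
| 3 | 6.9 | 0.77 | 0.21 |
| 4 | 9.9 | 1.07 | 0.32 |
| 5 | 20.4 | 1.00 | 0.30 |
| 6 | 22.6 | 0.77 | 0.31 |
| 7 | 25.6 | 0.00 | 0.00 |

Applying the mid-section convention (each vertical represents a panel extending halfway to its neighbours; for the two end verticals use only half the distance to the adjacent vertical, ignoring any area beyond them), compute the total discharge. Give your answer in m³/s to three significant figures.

w_2 = (6.9 − 0.0)/2 = 3.45 m; q_2 = 0.23 × 0.74 × 3.45 = 0.5872 m³/s
w_3 = (9.9 − 3.3)/2 = 3.3 m; q_3 = 0.21 × 0.77 × 3.3 = 0.5336 m³/s
w_4 = (20.4 − 6.9)/2 = 6.75 m; q_4 = 0.32 × 1.07 × 6.75 = 2.311 m³/s
w_5 = (22.6 − 9.9)/2 = 6.35 m; q_5 = 0.30 × 1.00 × 6.35 = 1.905 m³/s
w_6 = (25.6 − 20.4)/2 = 2.6 m; q_6 = 0.31 × 0.77 × 2.6 = 0.6206 m³/s
Stations 1, 7 contribute zero (depth or velocity is 0).
Q = Σ qᵢ = 5.958 m³/s

5.96 m³/s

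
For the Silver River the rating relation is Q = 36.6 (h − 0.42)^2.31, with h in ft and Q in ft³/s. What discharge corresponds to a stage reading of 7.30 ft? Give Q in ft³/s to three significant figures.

Q = 36.6 × (7.30 − 0.42)^2.31 = 36.6 × 6.88^2.31 = 3150 ft³/s

3150 ft³/s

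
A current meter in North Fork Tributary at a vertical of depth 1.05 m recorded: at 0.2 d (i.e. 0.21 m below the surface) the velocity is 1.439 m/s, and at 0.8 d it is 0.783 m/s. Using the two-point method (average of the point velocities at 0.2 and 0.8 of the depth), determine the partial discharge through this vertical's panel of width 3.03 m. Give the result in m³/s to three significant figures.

3.53 m³/s

v̄ = (1.439 + 0.783) / 2 = 1.111 m/s
q = v̄ × d × w = 1.111 × 1.05 × 3.03 = 3.535 m³/s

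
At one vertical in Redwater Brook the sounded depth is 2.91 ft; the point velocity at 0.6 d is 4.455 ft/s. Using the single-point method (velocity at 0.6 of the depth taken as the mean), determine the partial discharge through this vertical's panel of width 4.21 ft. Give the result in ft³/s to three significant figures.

v̄ = v₀.₆ = 4.455 ft/s
q = v̄ × d × w = 4.455 × 2.91 × 4.21 = 54.58 ft³/s

54.6 ft³/s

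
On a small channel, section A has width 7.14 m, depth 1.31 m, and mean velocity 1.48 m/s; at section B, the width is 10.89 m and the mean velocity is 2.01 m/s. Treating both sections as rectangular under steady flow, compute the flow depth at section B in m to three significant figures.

0.632 m

Q = A₁V₁ = (7.14×1.31) × 1.48 = 13.84 m³/s
d₂ = Q/(b₂ V₂) = 13.84/(10.89×2.01) = 0.6324 m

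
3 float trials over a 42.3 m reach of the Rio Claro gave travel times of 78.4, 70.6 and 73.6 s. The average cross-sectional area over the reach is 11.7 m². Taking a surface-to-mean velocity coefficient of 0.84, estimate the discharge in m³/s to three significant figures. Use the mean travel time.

5.60 m³/s

t̄ = (78.4 + 70.6 + 73.6) / 3 = 74.2 s
v_surface = L / t̄ = 42.3 / 74.2 = 0.5701 m/s
v_mean = 0.84 × 0.5701 = 0.4789 m/s
Q = A × v_mean = 11.7 × 0.4789 = 5.603 m³/s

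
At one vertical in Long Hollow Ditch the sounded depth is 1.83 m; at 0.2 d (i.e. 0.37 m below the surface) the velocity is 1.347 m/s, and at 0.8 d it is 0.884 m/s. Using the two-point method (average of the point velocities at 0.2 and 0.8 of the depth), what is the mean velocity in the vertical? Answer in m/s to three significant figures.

v̄ = (1.347 + 0.884) / 2 = 1.116 m/s

1.12 m/s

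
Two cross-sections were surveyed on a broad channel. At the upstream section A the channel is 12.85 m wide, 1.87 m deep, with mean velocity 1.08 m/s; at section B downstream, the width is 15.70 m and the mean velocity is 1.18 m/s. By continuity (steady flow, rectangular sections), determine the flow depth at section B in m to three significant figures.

1.40 m

Q = A₁V₁ = (12.85×1.87) × 1.08 = 25.95 m³/s
d₂ = Q/(b₂ V₂) = 25.95/(15.70×1.18) = 1.401 m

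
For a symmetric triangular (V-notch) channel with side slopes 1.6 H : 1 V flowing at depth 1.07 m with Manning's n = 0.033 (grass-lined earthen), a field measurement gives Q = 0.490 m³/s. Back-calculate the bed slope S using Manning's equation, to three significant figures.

0.000224

A = z·y² = 1.6×1.07² = 1.832 m²
P = 2y√(1+z²) = 2×1.07×√(1+1.6²) = 4.038 m
R = A/P = 1.832/4.038 = 0.4537 m
S = (Q·n / (1·A·R^(2/3)))² = (0.490×0.033 / (1×1.832×0.5904))² = 0.0002235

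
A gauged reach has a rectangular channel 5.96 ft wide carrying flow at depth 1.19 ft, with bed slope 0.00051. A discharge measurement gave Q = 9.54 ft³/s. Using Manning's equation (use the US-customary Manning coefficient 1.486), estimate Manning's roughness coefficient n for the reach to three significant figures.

A = b·y = 5.96 × 1.19 = 7.092 ft²
P = b + 2y = 5.96 + 2×1.19 = 8.340 ft
R = A/P = 7.092/8.340 = 0.8504 ft
n = (1.486/Q)·A·R^(2/3)·S^(1/2) = (1.486/9.54) × 7.092 × 0.8976 × 0.02258 = 0.02239

0.0224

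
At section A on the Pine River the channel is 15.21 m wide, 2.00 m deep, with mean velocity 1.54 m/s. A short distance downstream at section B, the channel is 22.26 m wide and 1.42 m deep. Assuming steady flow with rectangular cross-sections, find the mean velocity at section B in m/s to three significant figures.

Q = A₁V₁ = (15.21×2.00) × 1.54 = 46.85 m³/s
A₂ = 22.26 × 1.42 = 31.61 m²
V₂ = Q/A₂ = 46.85/31.61 = 1.482 m/s

1.48 m/s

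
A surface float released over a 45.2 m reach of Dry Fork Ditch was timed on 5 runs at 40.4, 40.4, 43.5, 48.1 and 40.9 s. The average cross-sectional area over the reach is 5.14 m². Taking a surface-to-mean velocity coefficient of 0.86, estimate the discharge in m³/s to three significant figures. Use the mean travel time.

t̄ = (40.4 + 40.4 + 43.5 + 48.1 + 40.9) / 5 = 42.66 s
v_surface = L / t̄ = 45.2 / 42.66 = 1.060 m/s
v_mean = 0.86 × 1.060 = 0.9112 m/s
Q = A × v_mean = 5.14 × 0.9112 = 4.684 m³/s

4.68 m³/s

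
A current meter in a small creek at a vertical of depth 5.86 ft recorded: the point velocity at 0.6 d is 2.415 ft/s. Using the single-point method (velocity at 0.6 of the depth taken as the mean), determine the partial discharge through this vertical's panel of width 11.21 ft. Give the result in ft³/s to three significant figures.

159 ft³/s

v̄ = v₀.₆ = 2.415 ft/s
q = v̄ × d × w = 2.415 × 5.86 × 11.21 = 158.6 ft³/s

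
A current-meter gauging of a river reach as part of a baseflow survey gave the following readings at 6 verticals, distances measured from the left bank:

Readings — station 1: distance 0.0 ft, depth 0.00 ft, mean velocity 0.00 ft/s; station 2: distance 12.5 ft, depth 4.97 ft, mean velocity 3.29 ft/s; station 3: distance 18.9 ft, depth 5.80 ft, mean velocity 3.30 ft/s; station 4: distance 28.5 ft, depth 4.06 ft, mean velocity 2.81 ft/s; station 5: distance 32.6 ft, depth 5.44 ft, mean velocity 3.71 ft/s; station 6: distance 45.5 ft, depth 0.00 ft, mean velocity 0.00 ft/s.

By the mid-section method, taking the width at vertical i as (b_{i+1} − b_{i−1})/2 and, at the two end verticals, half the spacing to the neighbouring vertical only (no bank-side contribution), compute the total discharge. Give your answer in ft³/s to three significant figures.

w_2 = (18.9 − 0.0)/2 = 9.45 ft; q_2 = 3.29 × 4.97 × 9.45 = 154.5 ft³/s
w_3 = (28.5 − 12.5)/2 = 8 ft; q_3 = 3.30 × 5.80 × 8 = 153.1 ft³/s
w_4 = (32.6 − 18.9)/2 = 6.85 ft; q_4 = 2.81 × 4.06 × 6.85 = 78.15 ft³/s
w_5 = (45.5 − 28.5)/2 = 8.5 ft; q_5 = 3.71 × 5.44 × 8.5 = 171.6 ft³/s
Stations 1, 6 contribute zero (depth or velocity is 0).
Q = Σ qᵢ = 557.3 ft³/s

557 ft³/s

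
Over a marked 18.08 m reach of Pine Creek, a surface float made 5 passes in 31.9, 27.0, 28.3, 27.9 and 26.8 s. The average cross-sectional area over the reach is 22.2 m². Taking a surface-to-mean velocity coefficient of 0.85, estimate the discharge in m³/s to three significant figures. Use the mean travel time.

12.0 m³/s

t̄ = (31.9 + 27.0 + 28.3 + 27.9 + 26.8) / 5 = 28.38 s
v_surface = L / t̄ = 18.08 / 28.38 = 0.6371 m/s
v_mean = 0.85 × 0.6371 = 0.5415 m/s
Q = A × v_mean = 22.2 × 0.5415 = 12.02 m³/s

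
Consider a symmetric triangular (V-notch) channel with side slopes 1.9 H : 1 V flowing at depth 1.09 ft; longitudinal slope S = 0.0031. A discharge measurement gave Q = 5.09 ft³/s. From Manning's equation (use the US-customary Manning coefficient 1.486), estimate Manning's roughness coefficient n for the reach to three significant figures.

A = z·y² = 1.9×1.09² = 2.257 ft²
P = 2y√(1+z²) = 2×1.09×√(1+1.9²) = 4.681 ft
R = A/P = 2.257/4.681 = 0.4823 ft
n = (1.486/Q)·A·R^(2/3)·S^(1/2) = (1.486/5.09) × 2.257 × 0.6150 × 0.05568 = 0.02257

0.0226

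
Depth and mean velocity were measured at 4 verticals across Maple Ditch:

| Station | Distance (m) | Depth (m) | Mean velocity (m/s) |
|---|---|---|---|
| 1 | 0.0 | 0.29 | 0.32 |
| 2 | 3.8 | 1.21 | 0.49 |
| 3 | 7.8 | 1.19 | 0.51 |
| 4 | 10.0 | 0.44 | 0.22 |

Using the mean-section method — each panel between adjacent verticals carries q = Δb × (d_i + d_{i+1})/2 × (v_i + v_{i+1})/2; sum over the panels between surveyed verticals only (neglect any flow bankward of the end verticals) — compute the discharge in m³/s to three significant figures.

Panel 1-2: Δb = 3.8 m, d̄ = (0.29+1.21)/2 = 0.75, v̄ = (0.32+0.49)/2 = 0.405 → q = 3.8×0.75×0.405 = 1.154 m³/s
Panel 2-3: Δb = 4 m, d̄ = (1.21+1.19)/2 = 1.2, v̄ = (0.49+0.51)/2 = 0.5 → q = 4×1.2×0.5 = 2.400 m³/s
Panel 3-4: Δb = 2.2 m, d̄ = (1.19+0.44)/2 = 0.815, v̄ = (0.51+0.22)/2 = 0.365 → q = 2.2×0.815×0.365 = 0.6544 m³/s
Q = Σ q = 4.209 m³/s

4.21 m³/s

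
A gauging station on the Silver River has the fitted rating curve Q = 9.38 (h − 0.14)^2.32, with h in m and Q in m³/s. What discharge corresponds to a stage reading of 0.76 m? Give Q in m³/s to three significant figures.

Q = 9.38 × (0.76 − 0.14)^2.32 = 9.38 × 0.62^2.32 = 3.094 m³/s

3.09 m³/s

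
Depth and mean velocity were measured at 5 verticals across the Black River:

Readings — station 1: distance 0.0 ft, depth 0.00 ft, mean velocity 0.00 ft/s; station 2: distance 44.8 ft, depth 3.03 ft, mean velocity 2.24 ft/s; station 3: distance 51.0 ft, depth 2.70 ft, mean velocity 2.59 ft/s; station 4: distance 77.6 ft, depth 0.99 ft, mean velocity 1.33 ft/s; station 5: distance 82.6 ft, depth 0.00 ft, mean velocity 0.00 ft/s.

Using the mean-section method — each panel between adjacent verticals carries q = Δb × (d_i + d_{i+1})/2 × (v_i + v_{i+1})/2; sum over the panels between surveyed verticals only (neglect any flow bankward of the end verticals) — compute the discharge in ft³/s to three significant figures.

217 ft³/s

Panel 1-2: Δb = 44.8 ft, d̄ = (0.00+3.03)/2 = 1.515, v̄ = (0.00+2.24)/2 = 1.12 → q = 44.8×1.515×1.12 = 76.02 ft³/s
Panel 2-3: Δb = 6.2 ft, d̄ = (3.03+2.70)/2 = 2.865, v̄ = (2.24+2.59)/2 = 2.415 → q = 6.2×2.865×2.415 = 42.90 ft³/s
Panel 3-4: Δb = 26.6 ft, d̄ = (2.70+0.99)/2 = 1.845, v̄ = (2.59+1.33)/2 = 1.96 → q = 26.6×1.845×1.96 = 96.19 ft³/s
Panel 4-5: Δb = 5 ft, d̄ = (0.99+0.00)/2 = 0.495, v̄ = (1.33+0.00)/2 = 0.665 → q = 5×0.495×0.665 = 1.646 ft³/s
Q = Σ q = 216.8 ft³/s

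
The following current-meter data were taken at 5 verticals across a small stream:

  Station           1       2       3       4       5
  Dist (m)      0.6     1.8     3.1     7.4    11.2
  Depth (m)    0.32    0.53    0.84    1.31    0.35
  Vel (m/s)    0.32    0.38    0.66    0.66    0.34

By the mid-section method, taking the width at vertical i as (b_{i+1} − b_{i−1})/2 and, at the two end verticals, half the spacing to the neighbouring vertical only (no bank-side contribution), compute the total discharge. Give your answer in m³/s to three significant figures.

5.59 m³/s

w_1 = (1.8 − 0.6)/2 = 0.6 m; q_1 = 0.32 × 0.32 × 0.6 = 0.06144 m³/s
w_2 = (3.1 − 0.6)/2 = 1.25 m; q_2 = 0.38 × 0.53 × 1.25 = 0.2518 m³/s
w_3 = (7.4 − 1.8)/2 = 2.8 m; q_3 = 0.66 × 0.84 × 2.8 = 1.552 m³/s
w_4 = (11.2 − 3.1)/2 = 4.05 m; q_4 = 0.66 × 1.31 × 4.05 = 3.502 m³/s
w_5 = (11.2 − 7.4)/2 = 1.9 m; q_5 = 0.34 × 0.35 × 1.9 = 0.2261 m³/s
Q = Σ qᵢ = 5.593 m³/s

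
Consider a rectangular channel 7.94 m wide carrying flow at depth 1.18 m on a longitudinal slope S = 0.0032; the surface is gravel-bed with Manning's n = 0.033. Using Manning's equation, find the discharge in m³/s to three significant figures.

15.1 m³/s

A = b·y = 7.94 × 1.18 = 9.369 m²
P = b + 2y = 7.94 + 2×1.18 = 10.30 m
R = A/P = 9.369/10.30 = 0.9096 m
Q = (1/n)·A·R^(2/3)·S^(1/2) = (1/0.033) × 9.369 × 0.9096^(2/3) × 0.0032^(1/2) = 15.08 m³/s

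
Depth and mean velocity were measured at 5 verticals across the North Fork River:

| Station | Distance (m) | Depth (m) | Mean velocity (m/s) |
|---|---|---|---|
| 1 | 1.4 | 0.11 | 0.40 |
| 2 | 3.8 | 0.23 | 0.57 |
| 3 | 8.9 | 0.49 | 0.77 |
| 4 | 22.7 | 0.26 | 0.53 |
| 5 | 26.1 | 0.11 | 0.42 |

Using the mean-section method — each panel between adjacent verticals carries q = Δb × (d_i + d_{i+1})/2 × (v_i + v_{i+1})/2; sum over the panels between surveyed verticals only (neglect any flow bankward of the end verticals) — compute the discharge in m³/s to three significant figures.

Panel 1-2: Δb = 2.4 m, d̄ = (0.11+0.23)/2 = 0.17, v̄ = (0.40+0.57)/2 = 0.485 → q = 2.4×0.17×0.485 = 0.1979 m³/s
Panel 2-3: Δb = 5.1 m, d̄ = (0.23+0.49)/2 = 0.36, v̄ = (0.57+0.77)/2 = 0.67 → q = 5.1×0.36×0.67 = 1.230 m³/s
Panel 3-4: Δb = 13.8 m, d̄ = (0.49+0.26)/2 = 0.375, v̄ = (0.77+0.53)/2 = 0.65 → q = 13.8×0.375×0.65 = 3.364 m³/s
Panel 4-5: Δb = 3.4 m, d̄ = (0.26+0.11)/2 = 0.185, v̄ = (0.53+0.42)/2 = 0.475 → q = 3.4×0.185×0.475 = 0.2988 m³/s
Q = Σ q = 5.091 m³/s

5.09 m³/s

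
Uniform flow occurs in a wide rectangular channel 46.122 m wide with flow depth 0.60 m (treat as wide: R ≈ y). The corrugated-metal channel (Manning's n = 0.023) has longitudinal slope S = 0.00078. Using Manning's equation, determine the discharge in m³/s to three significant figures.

A = b·y = 46.122 × 0.60 = 27.67 m²
Wide channel: R ≈ y = 0.60 m
Q = (1/n)·A·R^(2/3)·S^(1/2) = (1/0.023) × 27.67 × 0.6000^(2/3) × 0.00078^(1/2) = 23.90 m³/s

23.9 m³/s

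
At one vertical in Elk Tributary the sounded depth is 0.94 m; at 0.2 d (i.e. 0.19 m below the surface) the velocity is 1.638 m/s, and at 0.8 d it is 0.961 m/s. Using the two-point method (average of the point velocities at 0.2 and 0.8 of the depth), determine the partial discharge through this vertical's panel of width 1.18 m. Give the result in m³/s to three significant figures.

v̄ = (1.638 + 0.961) / 2 = 1.300 m/s
q = v̄ × d × w = 1.300 × 0.94 × 1.18 = 1.441 m³/s

1.44 m³/s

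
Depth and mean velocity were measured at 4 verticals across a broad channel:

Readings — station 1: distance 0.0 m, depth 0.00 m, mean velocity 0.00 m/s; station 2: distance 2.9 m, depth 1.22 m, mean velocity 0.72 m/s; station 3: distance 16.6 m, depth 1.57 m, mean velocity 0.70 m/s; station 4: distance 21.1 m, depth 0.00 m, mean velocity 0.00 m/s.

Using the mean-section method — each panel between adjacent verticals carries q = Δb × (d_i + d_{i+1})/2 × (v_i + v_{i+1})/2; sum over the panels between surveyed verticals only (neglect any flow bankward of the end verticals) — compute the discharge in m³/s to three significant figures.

Panel 1-2: Δb = 2.9 m, d̄ = (0.00+1.22)/2 = 0.61, v̄ = (0.00+0.72)/2 = 0.36 → q = 2.9×0.61×0.36 = 0.6368 m³/s
Panel 2-3: Δb = 13.7 m, d̄ = (1.22+1.57)/2 = 1.395, v̄ = (0.72+0.70)/2 = 0.71 → q = 13.7×1.395×0.71 = 13.57 m³/s
Panel 3-4: Δb = 4.5 m, d̄ = (1.57+0.00)/2 = 0.785, v̄ = (0.70+0.00)/2 = 0.35 → q = 4.5×0.785×0.35 = 1.236 m³/s
Q = Σ q = 15.44 m³/s

15.4 m³/s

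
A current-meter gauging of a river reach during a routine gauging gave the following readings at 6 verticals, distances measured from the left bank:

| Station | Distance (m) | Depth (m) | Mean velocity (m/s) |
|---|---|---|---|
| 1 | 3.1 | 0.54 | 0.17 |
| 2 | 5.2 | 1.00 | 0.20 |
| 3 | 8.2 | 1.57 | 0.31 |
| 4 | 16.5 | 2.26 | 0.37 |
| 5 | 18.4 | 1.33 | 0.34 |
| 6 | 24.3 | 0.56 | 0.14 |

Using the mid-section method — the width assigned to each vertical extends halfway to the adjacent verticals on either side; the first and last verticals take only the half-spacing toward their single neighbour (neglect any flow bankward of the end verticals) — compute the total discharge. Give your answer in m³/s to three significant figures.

w_1 = (5.2 − 3.1)/2 = 1.05 m; q_1 = 0.17 × 0.54 × 1.05 = 0.09639 m³/s
w_2 = (8.2 − 3.1)/2 = 2.55 m; q_2 = 0.20 × 1.00 × 2.55 = 0.5100 m³/s
w_3 = (16.5 − 5.2)/2 = 5.65 m; q_3 = 0.31 × 1.57 × 5.65 = 2.750 m³/s
w_4 = (18.4 − 8.2)/2 = 5.1 m; q_4 = 0.37 × 2.26 × 5.1 = 4.265 m³/s
w_5 = (24.3 − 16.5)/2 = 3.9 m; q_5 = 0.34 × 1.33 × 3.9 = 1.764 m³/s
w_6 = (24.3 − 18.4)/2 = 2.95 m; q_6 = 0.14 × 0.56 × 2.95 = 0.2313 m³/s
Q = Σ qᵢ = 9.616 m³/s

9.62 m³/s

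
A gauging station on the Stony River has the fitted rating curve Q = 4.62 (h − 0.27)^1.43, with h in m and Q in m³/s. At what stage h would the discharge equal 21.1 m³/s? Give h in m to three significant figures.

h − h₀ = (Q/C)^(1/b) = (21.1/4.62)^(1/1.43) = 2.893 m
h = 0.27 + 2.893 = 3.163 m

3.16 m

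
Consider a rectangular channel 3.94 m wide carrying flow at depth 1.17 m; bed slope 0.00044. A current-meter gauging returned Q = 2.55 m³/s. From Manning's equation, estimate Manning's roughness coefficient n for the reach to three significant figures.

0.0309

A = b·y = 3.94 × 1.17 = 4.610 m²
P = b + 2y = 3.94 + 2×1.17 = 6.280 m
R = A/P = 4.610/6.280 = 0.7340 m
n = (1/Q)·A·R^(2/3)·S^(1/2) = (1/2.55) × 4.610 × 0.8137 × 0.02098 = 0.03086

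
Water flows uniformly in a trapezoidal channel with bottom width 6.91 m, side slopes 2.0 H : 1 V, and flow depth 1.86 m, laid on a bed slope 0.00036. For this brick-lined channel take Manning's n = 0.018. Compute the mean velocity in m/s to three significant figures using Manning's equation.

1.25 m/s

A = (b + z·y)·y = (6.91 + 2.0×1.86)×1.86 = 19.77 m²
P = b + 2y√(1+z²) = 6.91 + 2×1.86×√(1+2.0²) = 15.23 m
R = A/P = 19.77/15.23 = 1.298 m
Q = (1/n)·A·R^(2/3)·S^(1/2) = (1/0.018) × 19.77 × 1.298^(2/3) × 0.00036^(1/2) = 24.80 m³/s
V = Q/A = 24.80/19.77 = 1.255 m/s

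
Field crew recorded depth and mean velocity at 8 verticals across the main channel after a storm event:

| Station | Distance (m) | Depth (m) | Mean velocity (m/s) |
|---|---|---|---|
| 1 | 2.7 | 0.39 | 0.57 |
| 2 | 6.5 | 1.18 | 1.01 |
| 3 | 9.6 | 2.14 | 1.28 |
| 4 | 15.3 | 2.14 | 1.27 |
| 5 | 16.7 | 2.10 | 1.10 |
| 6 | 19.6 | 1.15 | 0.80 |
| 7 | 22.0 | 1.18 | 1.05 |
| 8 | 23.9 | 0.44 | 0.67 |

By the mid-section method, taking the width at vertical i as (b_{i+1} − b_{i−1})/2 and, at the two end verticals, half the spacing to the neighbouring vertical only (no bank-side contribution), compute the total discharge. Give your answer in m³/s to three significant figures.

36.6 m³/s

w_1 = (6.5 − 2.7)/2 = 1.9 m; q_1 = 0.57 × 0.39 × 1.9 = 0.4224 m³/s
w_2 = (9.6 − 2.7)/2 = 3.45 m; q_2 = 1.01 × 1.18 × 3.45 = 4.112 m³/s
w_3 = (15.3 − 6.5)/2 = 4.4 m; q_3 = 1.28 × 2.14 × 4.4 = 12.05 m³/s
w_4 = (16.7 − 9.6)/2 = 3.55 m; q_4 = 1.27 × 2.14 × 3.55 = 9.648 m³/s
w_5 = (19.6 − 15.3)/2 = 2.15 m; q_5 = 1.10 × 2.10 × 2.15 = 4.967 m³/s
w_6 = (22.0 − 16.7)/2 = 2.65 m; q_6 = 0.80 × 1.15 × 2.65 = 2.438 m³/s
w_7 = (23.9 − 19.6)/2 = 2.15 m; q_7 = 1.05 × 1.18 × 2.15 = 2.664 m³/s
w_8 = (23.9 − 22.0)/2 = 0.95 m; q_8 = 0.67 × 0.44 × 0.95 = 0.2801 m³/s
Q = Σ qᵢ = 36.58 m³/s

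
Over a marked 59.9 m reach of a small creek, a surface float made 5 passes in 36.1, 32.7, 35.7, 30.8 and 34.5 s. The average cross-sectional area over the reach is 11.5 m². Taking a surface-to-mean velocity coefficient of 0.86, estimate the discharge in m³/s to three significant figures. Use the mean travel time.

t̄ = (36.1 + 32.7 + 35.7 + 30.8 + 34.5) / 5 = 33.96 s
v_surface = L / t̄ = 59.9 / 33.96 = 1.764 m/s
v_mean = 0.86 × 1.764 = 1.517 m/s
Q = A × v_mean = 11.5 × 1.517 = 17.44 m³/s

17.4 m³/s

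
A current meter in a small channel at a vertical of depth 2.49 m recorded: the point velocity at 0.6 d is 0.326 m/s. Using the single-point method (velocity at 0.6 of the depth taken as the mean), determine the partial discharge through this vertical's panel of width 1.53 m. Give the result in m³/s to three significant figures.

v̄ = v₀.₆ = 0.326 m/s
q = v̄ × d × w = 0.3260 × 2.49 × 1.53 = 1.242 m³/s

1.24 m³/s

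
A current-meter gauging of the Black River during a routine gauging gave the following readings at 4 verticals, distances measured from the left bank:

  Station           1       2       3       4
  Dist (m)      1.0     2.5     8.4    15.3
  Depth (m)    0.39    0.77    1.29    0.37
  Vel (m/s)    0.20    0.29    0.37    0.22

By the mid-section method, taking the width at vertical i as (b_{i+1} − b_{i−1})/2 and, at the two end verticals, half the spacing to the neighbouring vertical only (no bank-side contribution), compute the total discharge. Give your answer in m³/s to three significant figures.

4.22 m³/s

w_1 = (2.5 − 1.0)/2 = 0.75 m; q_1 = 0.20 × 0.39 × 0.75 = 0.05850 m³/s
w_2 = (8.4 − 1.0)/2 = 3.7 m; q_2 = 0.29 × 0.77 × 3.7 = 0.8262 m³/s
w_3 = (15.3 − 2.5)/2 = 6.4 m; q_3 = 0.37 × 1.29 × 6.4 = 3.055 m³/s
w_4 = (15.3 − 8.4)/2 = 3.45 m; q_4 = 0.22 × 0.37 × 3.45 = 0.2808 m³/s
Q = Σ qᵢ = 4.220 m³/s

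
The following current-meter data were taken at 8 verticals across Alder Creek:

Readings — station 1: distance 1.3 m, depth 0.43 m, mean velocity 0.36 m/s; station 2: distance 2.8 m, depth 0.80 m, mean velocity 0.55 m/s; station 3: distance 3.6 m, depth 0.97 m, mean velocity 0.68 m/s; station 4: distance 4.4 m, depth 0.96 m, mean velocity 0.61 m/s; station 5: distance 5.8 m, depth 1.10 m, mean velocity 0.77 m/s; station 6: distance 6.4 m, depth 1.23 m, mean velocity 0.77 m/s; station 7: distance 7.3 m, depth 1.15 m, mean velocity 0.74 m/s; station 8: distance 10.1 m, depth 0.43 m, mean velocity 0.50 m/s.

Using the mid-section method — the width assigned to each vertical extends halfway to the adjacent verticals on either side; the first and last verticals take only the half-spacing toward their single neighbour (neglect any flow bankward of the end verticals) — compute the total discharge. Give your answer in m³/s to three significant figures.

w_1 = (2.8 − 1.3)/2 = 0.75 m; q_1 = 0.36 × 0.43 × 0.75 = 0.1161 m³/s
w_2 = (3.6 − 1.3)/2 = 1.15 m; q_2 = 0.55 × 0.80 × 1.15 = 0.5060 m³/s
w_3 = (4.4 − 2.8)/2 = 0.8 m; q_3 = 0.68 × 0.97 × 0.8 = 0.5277 m³/s
w_4 = (5.8 − 3.6)/2 = 1.1 m; q_4 = 0.61 × 0.96 × 1.1 = 0.6442 m³/s
w_5 = (6.4 − 4.4)/2 = 1 m; q_5 = 0.77 × 1.10 × 1 = 0.8470 m³/s
w_6 = (7.3 − 5.8)/2 = 0.75 m; q_6 = 0.77 × 1.23 × 0.75 = 0.7103 m³/s
w_7 = (10.1 − 6.4)/2 = 1.85 m; q_7 = 0.74 × 1.15 × 1.85 = 1.574 m³/s
w_8 = (10.1 − 7.3)/2 = 1.4 m; q_8 = 0.50 × 0.43 × 1.4 = 0.3010 m³/s
Q = Σ qᵢ = 5.227 m³/s

5.23 m³/s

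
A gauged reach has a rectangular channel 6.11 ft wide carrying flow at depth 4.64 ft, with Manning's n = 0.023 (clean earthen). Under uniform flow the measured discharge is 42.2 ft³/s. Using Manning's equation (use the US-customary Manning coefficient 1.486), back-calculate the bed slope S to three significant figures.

0.000235

A = b·y = 6.11 × 4.64 = 28.35 ft²
P = b + 2y = 6.11 + 2×4.64 = 15.39 ft
R = A/P = 28.35/15.39 = 1.842 ft
S = (Q·n / (1.486·A·R^(2/3)))² = (42.2×0.023 / (1.486×28.35×1.503))² = 0.0002351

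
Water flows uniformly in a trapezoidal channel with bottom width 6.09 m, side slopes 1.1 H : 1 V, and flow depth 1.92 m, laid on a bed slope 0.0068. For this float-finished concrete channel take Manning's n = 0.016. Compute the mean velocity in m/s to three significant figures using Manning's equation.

6.25 m/s

A = (b + z·y)·y = (6.09 + 1.1×1.92)×1.92 = 15.75 m²
P = b + 2y√(1+z²) = 6.09 + 2×1.92×√(1+1.1²) = 11.80 m
R = A/P = 15.75/11.80 = 1.335 m
Q = (1/n)·A·R^(2/3)·S^(1/2) = (1/0.016) × 15.75 × 1.335^(2/3) × 0.0068^(1/2) = 98.39 m³/s
V = Q/A = 98.39/15.75 = 6.248 m/s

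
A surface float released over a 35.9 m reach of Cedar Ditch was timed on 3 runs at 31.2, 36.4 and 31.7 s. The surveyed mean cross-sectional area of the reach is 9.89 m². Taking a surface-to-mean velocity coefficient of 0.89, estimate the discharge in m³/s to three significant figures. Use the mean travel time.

9.55 m³/s

t̄ = (31.2 + 36.4 + 31.7) / 3 = 33.1 s
v_surface = L / t̄ = 35.9 / 33.1 = 1.085 m/s
v_mean = 0.89 × 1.085 = 0.9653 m/s
Q = A × v_mean = 9.89 × 0.9653 = 9.547 m³/s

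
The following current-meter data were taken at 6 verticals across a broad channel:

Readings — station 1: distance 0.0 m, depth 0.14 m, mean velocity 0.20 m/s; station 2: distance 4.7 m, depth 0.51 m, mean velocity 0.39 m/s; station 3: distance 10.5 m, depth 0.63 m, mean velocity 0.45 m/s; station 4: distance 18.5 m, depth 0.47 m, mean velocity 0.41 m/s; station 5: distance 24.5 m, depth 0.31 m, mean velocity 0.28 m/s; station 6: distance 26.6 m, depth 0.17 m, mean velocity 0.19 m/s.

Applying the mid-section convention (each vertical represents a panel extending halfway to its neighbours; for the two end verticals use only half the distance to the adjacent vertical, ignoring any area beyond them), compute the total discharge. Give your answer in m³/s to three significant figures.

4.80 m³/s

w_1 = (4.7 − 0.0)/2 = 2.35 m; q_1 = 0.20 × 0.14 × 2.35 = 0.06580 m³/s
w_2 = (10.5 − 0.0)/2 = 5.25 m; q_2 = 0.39 × 0.51 × 5.25 = 1.044 m³/s
w_3 = (18.5 − 4.7)/2 = 6.9 m; q_3 = 0.45 × 0.63 × 6.9 = 1.956 m³/s
w_4 = (24.5 − 10.5)/2 = 7 m; q_4 = 0.41 × 0.47 × 7 = 1.349 m³/s
w_5 = (26.6 − 18.5)/2 = 4.05 m; q_5 = 0.28 × 0.31 × 4.05 = 0.3515 m³/s
w_6 = (26.6 − 24.5)/2 = 1.05 m; q_6 = 0.19 × 0.17 × 1.05 = 0.03392 m³/s
Q = Σ qᵢ = 4.801 m³/s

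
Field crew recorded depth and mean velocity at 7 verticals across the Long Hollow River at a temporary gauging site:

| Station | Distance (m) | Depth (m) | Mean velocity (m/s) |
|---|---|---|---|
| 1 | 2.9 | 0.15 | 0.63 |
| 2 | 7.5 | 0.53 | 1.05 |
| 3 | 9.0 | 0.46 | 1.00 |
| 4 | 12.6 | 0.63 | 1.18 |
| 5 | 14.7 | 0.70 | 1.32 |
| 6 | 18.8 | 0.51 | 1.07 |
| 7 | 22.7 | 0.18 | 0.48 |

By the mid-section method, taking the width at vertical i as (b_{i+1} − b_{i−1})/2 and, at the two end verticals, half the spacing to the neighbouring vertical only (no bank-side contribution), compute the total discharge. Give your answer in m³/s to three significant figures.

10.4 m³/s

w_1 = (7.5 − 2.9)/2 = 2.3 m; q_1 = 0.63 × 0.15 × 2.3 = 0.2174 m³/s
w_2 = (9.0 − 2.9)/2 = 3.05 m; q_2 = 1.05 × 0.53 × 3.05 = 1.697 m³/s
w_3 = (12.6 − 7.5)/2 = 2.55 m; q_3 = 1.00 × 0.46 × 2.55 = 1.173 m³/s
w_4 = (14.7 − 9.0)/2 = 2.85 m; q_4 = 1.18 × 0.63 × 2.85 = 2.119 m³/s
w_5 = (18.8 − 12.6)/2 = 3.1 m; q_5 = 1.32 × 0.70 × 3.1 = 2.864 m³/s
w_6 = (22.7 − 14.7)/2 = 4 m; q_6 = 1.07 × 0.51 × 4 = 2.183 m³/s
w_7 = (22.7 − 18.8)/2 = 1.95 m; q_7 = 0.48 × 0.18 × 1.95 = 0.1685 m³/s
Q = Σ qᵢ = 10.42 m³/s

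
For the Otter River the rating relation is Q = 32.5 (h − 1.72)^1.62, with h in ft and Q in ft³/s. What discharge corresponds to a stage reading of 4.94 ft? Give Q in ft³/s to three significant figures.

216 ft³/s

Q = 32.5 × (4.94 − 1.72)^1.62 = 32.5 × 3.22^1.62 = 216.1 ft³/s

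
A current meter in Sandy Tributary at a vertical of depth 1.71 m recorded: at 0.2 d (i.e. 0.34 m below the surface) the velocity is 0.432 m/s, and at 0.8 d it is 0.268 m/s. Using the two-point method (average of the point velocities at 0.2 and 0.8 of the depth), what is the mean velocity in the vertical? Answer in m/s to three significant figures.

v̄ = (0.432 + 0.268) / 2 = 0.3500 m/s

0.350 m/s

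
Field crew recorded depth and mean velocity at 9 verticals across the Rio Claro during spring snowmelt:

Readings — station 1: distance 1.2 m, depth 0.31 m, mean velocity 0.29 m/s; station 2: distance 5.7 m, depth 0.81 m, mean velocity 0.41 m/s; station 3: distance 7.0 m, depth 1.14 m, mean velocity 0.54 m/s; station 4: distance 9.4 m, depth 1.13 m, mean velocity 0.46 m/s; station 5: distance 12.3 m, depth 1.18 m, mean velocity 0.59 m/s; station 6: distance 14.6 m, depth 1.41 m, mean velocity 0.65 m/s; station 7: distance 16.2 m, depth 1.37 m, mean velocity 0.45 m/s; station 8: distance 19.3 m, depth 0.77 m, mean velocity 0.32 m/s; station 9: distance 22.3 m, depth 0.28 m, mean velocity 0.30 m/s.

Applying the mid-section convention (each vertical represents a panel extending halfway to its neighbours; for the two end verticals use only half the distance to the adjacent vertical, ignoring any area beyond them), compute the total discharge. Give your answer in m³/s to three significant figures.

w_1 = (5.7 − 1.2)/2 = 2.25 m; q_1 = 0.29 × 0.31 × 2.25 = 0.2023 m³/s
w_2 = (7.0 − 1.2)/2 = 2.9 m; q_2 = 0.41 × 0.81 × 2.9 = 0.9631 m³/s
w_3 = (9.4 − 5.7)/2 = 1.85 m; q_3 = 0.54 × 1.14 × 1.85 = 1.139 m³/s
w_4 = (12.3 − 7.0)/2 = 2.65 m; q_4 = 0.46 × 1.13 × 2.65 = 1.377 m³/s
w_5 = (14.6 − 9.4)/2 = 2.6 m; q_5 = 0.59 × 1.18 × 2.6 = 1.810 m³/s
w_6 = (16.2 − 12.3)/2 = 1.95 m; q_6 = 0.65 × 1.41 × 1.95 = 1.787 m³/s
w_7 = (19.3 − 14.6)/2 = 2.35 m; q_7 = 0.45 × 1.37 × 2.35 = 1.449 m³/s
w_8 = (22.3 − 16.2)/2 = 3.05 m; q_8 = 0.32 × 0.77 × 3.05 = 0.7515 m³/s
w_9 = (22.3 − 19.3)/2 = 1.5 m; q_9 = 0.30 × 0.28 × 1.5 = 0.1260 m³/s
Q = Σ qᵢ = 9.605 m³/s

9.61 m³/s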